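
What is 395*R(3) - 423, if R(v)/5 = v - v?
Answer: -423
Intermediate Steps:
R(v) = 0 (R(v) = 5*(v - v) = 5*0 = 0)
395*R(3) - 423 = 395*0 - 423 = 0 - 423 = -423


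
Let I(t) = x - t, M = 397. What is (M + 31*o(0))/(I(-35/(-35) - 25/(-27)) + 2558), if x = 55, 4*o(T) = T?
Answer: 10719/70499 ≈ 0.15204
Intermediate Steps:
o(T) = T/4
I(t) = 55 - t
(M + 31*o(0))/(I(-35/(-35) - 25/(-27)) + 2558) = (397 + 31*((¼)*0))/((55 - (-35/(-35) - 25/(-27))) + 2558) = (397 + 31*0)/((55 - (-35*(-1/35) - 25*(-1/27))) + 2558) = (397 + 0)/((55 - (1 + 25/27)) + 2558) = 397/((55 - 1*52/27) + 2558) = 397/((55 - 52/27) + 2558) = 397/(1433/27 + 2558) = 397/(70499/27) = 397*(27/70499) = 10719/70499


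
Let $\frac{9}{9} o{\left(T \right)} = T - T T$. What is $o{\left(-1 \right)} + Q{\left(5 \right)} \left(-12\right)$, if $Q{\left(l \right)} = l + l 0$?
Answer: $-62$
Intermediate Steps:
$o{\left(T \right)} = T - T^{2}$ ($o{\left(T \right)} = T - T T = T - T^{2}$)
$Q{\left(l \right)} = l$ ($Q{\left(l \right)} = l + 0 = l$)
$o{\left(-1 \right)} + Q{\left(5 \right)} \left(-12\right) = - (1 - -1) + 5 \left(-12\right) = - (1 + 1) - 60 = \left(-1\right) 2 - 60 = -2 - 60 = -62$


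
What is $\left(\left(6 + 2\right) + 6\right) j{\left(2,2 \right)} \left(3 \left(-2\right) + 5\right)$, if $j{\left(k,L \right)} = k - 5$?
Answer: $42$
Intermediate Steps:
$j{\left(k,L \right)} = -5 + k$
$\left(\left(6 + 2\right) + 6\right) j{\left(2,2 \right)} \left(3 \left(-2\right) + 5\right) = \left(\left(6 + 2\right) + 6\right) \left(-5 + 2\right) \left(3 \left(-2\right) + 5\right) = \left(8 + 6\right) \left(-3\right) \left(-6 + 5\right) = 14 \left(-3\right) \left(-1\right) = \left(-42\right) \left(-1\right) = 42$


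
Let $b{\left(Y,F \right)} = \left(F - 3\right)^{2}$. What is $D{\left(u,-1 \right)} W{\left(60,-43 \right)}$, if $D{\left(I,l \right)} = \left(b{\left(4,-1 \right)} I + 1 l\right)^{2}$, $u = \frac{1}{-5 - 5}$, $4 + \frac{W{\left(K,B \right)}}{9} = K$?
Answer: $\frac{85176}{25} \approx 3407.0$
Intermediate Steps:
$b{\left(Y,F \right)} = \left(-3 + F\right)^{2}$
$W{\left(K,B \right)} = -36 + 9 K$
$u = - \frac{1}{10}$ ($u = \frac{1}{-10} = - \frac{1}{10} \approx -0.1$)
$D{\left(I,l \right)} = \left(l + 16 I\right)^{2}$ ($D{\left(I,l \right)} = \left(\left(-3 - 1\right)^{2} I + 1 l\right)^{2} = \left(\left(-4\right)^{2} I + l\right)^{2} = \left(16 I + l\right)^{2} = \left(l + 16 I\right)^{2}$)
$D{\left(u,-1 \right)} W{\left(60,-43 \right)} = \left(-1 + 16 \left(- \frac{1}{10}\right)\right)^{2} \left(-36 + 9 \cdot 60\right) = \left(-1 - \frac{8}{5}\right)^{2} \left(-36 + 540\right) = \left(- \frac{13}{5}\right)^{2} \cdot 504 = \frac{169}{25} \cdot 504 = \frac{85176}{25}$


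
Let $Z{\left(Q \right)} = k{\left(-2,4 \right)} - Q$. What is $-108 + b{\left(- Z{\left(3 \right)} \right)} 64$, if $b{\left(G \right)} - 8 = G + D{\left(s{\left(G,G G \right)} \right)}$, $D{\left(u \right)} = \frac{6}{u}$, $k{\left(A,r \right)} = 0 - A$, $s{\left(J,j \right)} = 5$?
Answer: $\frac{2724}{5} \approx 544.8$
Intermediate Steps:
$k{\left(A,r \right)} = - A$
$Z{\left(Q \right)} = 2 - Q$ ($Z{\left(Q \right)} = \left(-1\right) \left(-2\right) - Q = 2 - Q$)
$b{\left(G \right)} = \frac{46}{5} + G$ ($b{\left(G \right)} = 8 + \left(G + \frac{6}{5}\right) = 8 + \left(\frac{6}{5} + G\right) = \frac{46}{5} + G$)
$-108 + b{\left(- Z{\left(3 \right)} \right)} 64 = -108 + \left(\frac{46}{5} - \left(2 - 3\right)\right) 64 = -108 + \left(\frac{46}{5} - -1\right) 64 = -108 + \left(\frac{46}{5} + 1\right) 64 = -108 + \frac{51}{5} \cdot 64 = -108 + \frac{3264}{5} = \frac{2724}{5}$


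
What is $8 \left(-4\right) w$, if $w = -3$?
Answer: $96$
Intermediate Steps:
$8 \left(-4\right) w = 8 \left(-4\right) \left(-3\right) = \left(-32\right) \left(-3\right) = 96$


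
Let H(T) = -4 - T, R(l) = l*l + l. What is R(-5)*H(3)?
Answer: -140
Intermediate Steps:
R(l) = l + l² (R(l) = l² + l = l + l²)
R(-5)*H(3) = (-5*(1 - 5))*(-4 - 1*3) = (-5*(-4))*(-4 - 3) = 20*(-7) = -140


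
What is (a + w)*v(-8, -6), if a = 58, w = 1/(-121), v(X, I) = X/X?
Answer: 7017/121 ≈ 57.992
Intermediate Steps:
v(X, I) = 1
w = -1/121 ≈ -0.0082645
(a + w)*v(-8, -6) = (58 - 1/121)*1 = (7017/121)*1 = 7017/121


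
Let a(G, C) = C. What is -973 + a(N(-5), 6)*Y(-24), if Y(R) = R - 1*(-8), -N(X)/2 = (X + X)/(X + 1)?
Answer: -1069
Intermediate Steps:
N(X) = -4*X/(1 + X) (N(X) = -2*(X + X)/(X + 1) = -2*2*X/(1 + X) = -4*X/(1 + X))
Y(R) = 8 + R (Y(R) = R + 8 = 8 + R)
-973 + a(N(-5), 6)*Y(-24) = -973 + 6*(8 - 24) = -973 + 6*(-16) = -973 - 96 = -1069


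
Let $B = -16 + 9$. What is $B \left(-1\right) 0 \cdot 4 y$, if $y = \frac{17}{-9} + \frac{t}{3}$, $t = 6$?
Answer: $0$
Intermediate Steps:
$B = -7$
$y = \frac{1}{9}$ ($y = \frac{17}{-9} + \frac{6}{3} = 17 \left(- \frac{1}{9}\right) + 6 \cdot \frac{1}{3} = - \frac{17}{9} + 2 = \frac{1}{9} \approx 0.11111$)
$B \left(-1\right) 0 \cdot 4 y = - 7 \left(-1\right) 0 \cdot 4 \cdot \frac{1}{9} = - 7 \cdot 0 \cdot 4 \cdot \frac{1}{9} = \left(-7\right) 0 \cdot \frac{1}{9} = 0 \cdot \frac{1}{9} = 0$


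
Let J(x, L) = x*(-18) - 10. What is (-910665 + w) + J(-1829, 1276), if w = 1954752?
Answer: 1076999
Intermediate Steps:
J(x, L) = -10 - 18*x (J(x, L) = -18*x - 10 = -10 - 18*x)
(-910665 + w) + J(-1829, 1276) = (-910665 + 1954752) + (-10 - 18*(-1829)) = 1044087 + (-10 + 32922) = 1044087 + 32912 = 1076999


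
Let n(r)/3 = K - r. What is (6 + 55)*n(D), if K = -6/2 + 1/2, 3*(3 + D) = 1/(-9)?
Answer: 1769/18 ≈ 98.278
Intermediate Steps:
D = -82/27 (D = -3 + (⅓)/(-9) = -3 + (⅓)*(-⅑) = -3 - 1/27 = -82/27 ≈ -3.0370)
K = -5/2 (K = -6*½ + 1*(½) = -3 + ½ = -5/2 ≈ -2.5000)
n(r) = -15/2 - 3*r (n(r) = 3*(-5/2 - r) = -15/2 - 3*r)
(6 + 55)*n(D) = (6 + 55)*(-15/2 - 3*(-82/27)) = 61*(-15/2 + 82/9) = 61*(29/18) = 1769/18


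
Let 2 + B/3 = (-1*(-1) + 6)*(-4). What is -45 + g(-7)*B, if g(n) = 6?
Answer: -585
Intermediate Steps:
B = -90 (B = -6 + 3*((-1*(-1) + 6)*(-4)) = -6 + 3*((1 + 6)*(-4)) = -6 + 3*(7*(-4)) = -6 + 3*(-28) = -6 - 84 = -90)
-45 + g(-7)*B = -45 + 6*(-90) = -45 - 540 = -585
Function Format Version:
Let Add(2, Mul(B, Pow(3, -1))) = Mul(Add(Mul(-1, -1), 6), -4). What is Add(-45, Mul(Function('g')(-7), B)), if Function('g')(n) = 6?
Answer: -585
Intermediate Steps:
B = -90 (B = Add(-6, Mul(3, Mul(Add(Mul(-1, -1), 6), -4))) = Add(-6, Mul(3, Mul(Add(1, 6), -4))) = Add(-6, Mul(3, Mul(7, -4))) = Add(-6, Mul(3, -28)) = Add(-6, -84) = -90)
Add(-45, Mul(Function('g')(-7), B)) = Add(-45, Mul(6, -90)) = Add(-45, -540) = -585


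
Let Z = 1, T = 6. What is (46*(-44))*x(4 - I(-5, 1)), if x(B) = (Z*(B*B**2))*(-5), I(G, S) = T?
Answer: -80960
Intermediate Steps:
I(G, S) = 6
x(B) = -5*B**3 (x(B) = (1*(B*B**2))*(-5) = (1*B**3)*(-5) = B**3*(-5) = -5*B**3)
(46*(-44))*x(4 - I(-5, 1)) = (46*(-44))*(-5*(4 - 1*6)**3) = -(-10120)*(4 - 6)**3 = -(-10120)*(-2)**3 = -(-10120)*(-8) = -2024*40 = -80960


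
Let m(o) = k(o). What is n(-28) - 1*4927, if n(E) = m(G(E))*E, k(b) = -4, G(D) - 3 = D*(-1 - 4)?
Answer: -4815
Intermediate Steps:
G(D) = 3 - 5*D (G(D) = 3 + D*(-1 - 4) = 3 + D*(-5) = 3 - 5*D)
m(o) = -4
n(E) = -4*E
n(-28) - 1*4927 = -4*(-28) - 1*4927 = 112 - 4927 = -4815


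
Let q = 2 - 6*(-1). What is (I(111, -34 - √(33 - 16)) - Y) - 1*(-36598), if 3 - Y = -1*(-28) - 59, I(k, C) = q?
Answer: 36572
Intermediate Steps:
q = 8 (q = 2 + 6 = 8)
I(k, C) = 8
Y = 34 (Y = 3 - (-1*(-28) - 59) = 3 - (28 - 59) = 3 - 1*(-31) = 3 + 31 = 34)
(I(111, -34 - √(33 - 16)) - Y) - 1*(-36598) = (8 - 1*34) - 1*(-36598) = (8 - 34) + 36598 = -26 + 36598 = 36572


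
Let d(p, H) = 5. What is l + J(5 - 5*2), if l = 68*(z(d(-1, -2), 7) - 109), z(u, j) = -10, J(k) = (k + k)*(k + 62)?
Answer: -8662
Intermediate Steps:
J(k) = 2*k*(62 + k) (J(k) = (2*k)*(62 + k) = 2*k*(62 + k))
l = -8092 (l = 68*(-10 - 109) = 68*(-119) = -8092)
l + J(5 - 5*2) = -8092 + 2*(5 - 5*2)*(62 + (5 - 5*2)) = -8092 + 2*(5 - 10)*(62 + (5 - 10)) = -8092 + 2*(-5)*(62 - 5) = -8092 + 2*(-5)*57 = -8092 - 570 = -8662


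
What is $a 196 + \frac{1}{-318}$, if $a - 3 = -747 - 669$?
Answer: $- \frac{88069465}{318} \approx -2.7695 \cdot 10^{5}$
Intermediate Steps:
$a = -1413$ ($a = 3 - 1416 = -1413$)
$a 196 + \frac{1}{-318} = \left(-1413\right) 196 + \frac{1}{-318} = -276948 - \frac{1}{318} = - \frac{88069465}{318}$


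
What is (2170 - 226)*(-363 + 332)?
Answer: -60264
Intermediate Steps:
(2170 - 226)*(-363 + 332) = 1944*(-31) = -60264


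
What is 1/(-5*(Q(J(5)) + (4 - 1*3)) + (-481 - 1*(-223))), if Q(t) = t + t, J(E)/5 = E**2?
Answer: -1/1513 ≈ -0.00066094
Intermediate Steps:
J(E) = 5*E**2
Q(t) = 2*t
1/(-5*(Q(J(5)) + (4 - 1*3)) + (-481 - 1*(-223))) = 1/(-5*(2*(5*5**2) + (4 - 1*3)) + (-481 - 1*(-223))) = 1/(-5*(2*(5*25) + (4 - 3)) + (-481 + 223)) = 1/(-5*(2*125 + 1) - 258) = 1/(-5*(250 + 1) - 258) = 1/(-5*251 - 258) = 1/(-1255 - 258) = 1/(-1513) = -1/1513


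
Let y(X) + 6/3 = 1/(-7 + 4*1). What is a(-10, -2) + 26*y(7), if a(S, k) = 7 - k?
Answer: -155/3 ≈ -51.667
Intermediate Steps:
y(X) = -7/3 (y(X) = -2 + 1/(-7 + 4*1) = -2 + 1/(-7 + 4) = -2 + 1/(-3) = -2 - ⅓ = -7/3)
a(-10, -2) + 26*y(7) = (7 - 1*(-2)) + 26*(-7/3) = (7 + 2) - 182/3 = 9 - 182/3 = -155/3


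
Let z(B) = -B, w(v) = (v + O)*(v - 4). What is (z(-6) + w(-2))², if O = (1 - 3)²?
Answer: 36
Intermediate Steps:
O = 4 (O = (-2)² = 4)
w(v) = (-4 + v)*(4 + v) (w(v) = (v + 4)*(v - 4) = (4 + v)*(-4 + v) = (-4 + v)*(4 + v))
(z(-6) + w(-2))² = (-1*(-6) + (-16 + (-2)²))² = (6 + (-16 + 4))² = (6 - 12)² = (-6)² = 36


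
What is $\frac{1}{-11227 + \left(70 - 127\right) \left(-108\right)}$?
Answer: $- \frac{1}{5071} \approx -0.0001972$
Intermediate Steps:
$\frac{1}{-11227 + \left(70 - 127\right) \left(-108\right)} = \frac{1}{-11227 - -6156} = \frac{1}{-11227 + 6156} = \frac{1}{-5071} = - \frac{1}{5071}$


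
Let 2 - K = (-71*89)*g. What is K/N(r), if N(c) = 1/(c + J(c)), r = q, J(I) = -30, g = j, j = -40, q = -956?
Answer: 249219388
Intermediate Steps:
g = -40
K = -252758 (K = 2 - (-71*89)*(-40) = 2 - (-6319)*(-40) = 2 - 1*252760 = 2 - 252760 = -252758)
r = -956
N(c) = 1/(-30 + c) (N(c) = 1/(c - 30) = 1/(-30 + c))
K/N(r) = -252758/(1/(-30 - 956)) = -252758/(1/(-986)) = -252758/(-1/986) = -252758*(-986) = 249219388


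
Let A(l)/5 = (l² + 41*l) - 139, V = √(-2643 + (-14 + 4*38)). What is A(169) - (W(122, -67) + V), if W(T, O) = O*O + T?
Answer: 172144 - I*√2505 ≈ 1.7214e+5 - 50.05*I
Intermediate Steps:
V = I*√2505 (V = √(-2643 + (-14 + 152)) = √(-2643 + 138) = √(-2505) = I*√2505 ≈ 50.05*I)
A(l) = -695 + 5*l² + 205*l (A(l) = 5*((l² + 41*l) - 139) = 5*(-139 + l² + 41*l) = -695 + 5*l² + 205*l)
W(T, O) = T + O² (W(T, O) = O² + T = T + O²)
A(169) - (W(122, -67) + V) = (-695 + 5*169² + 205*169) - ((122 + (-67)²) + I*√2505) = (-695 + 5*28561 + 34645) - ((122 + 4489) + I*√2505) = (-695 + 142805 + 34645) - (4611 + I*√2505) = 176755 + (-4611 - I*√2505) = 172144 - I*√2505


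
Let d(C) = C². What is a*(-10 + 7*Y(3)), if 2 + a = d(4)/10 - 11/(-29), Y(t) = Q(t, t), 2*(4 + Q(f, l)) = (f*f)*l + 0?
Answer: -339/290 ≈ -1.1690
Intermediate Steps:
Q(f, l) = -4 + l*f²/2 (Q(f, l) = -4 + ((f*f)*l + 0)/2 = -4 + (f²*l + 0)/2 = -4 + (l*f² + 0)/2 = -4 + (l*f²)/2 = -4 + l*f²/2)
Y(t) = -4 + t³/2 (Y(t) = -4 + t*t²/2 = -4 + t³/2)
a = -3/145 (a = -2 + (4²/10 - 11/(-29)) = -2 + (16*(⅒) - 11*(-1/29)) = -2 + (8/5 + 11/29) = -2 + 287/145 = -3/145 ≈ -0.020690)
a*(-10 + 7*Y(3)) = -3*(-10 + 7*(-4 + (½)*3³))/145 = -3*(-10 + 7*(-4 + (½)*27))/145 = -3*(-10 + 7*(-4 + 27/2))/145 = -3*(-10 + 7*(19/2))/145 = -3*(-10 + 133/2)/145 = -3/145*113/2 = -339/290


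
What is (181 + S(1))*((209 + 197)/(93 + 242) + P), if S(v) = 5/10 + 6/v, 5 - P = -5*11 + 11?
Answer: 1261575/134 ≈ 9414.7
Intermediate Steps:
P = 49 (P = 5 - (-5*11 + 11) = 5 - (-55 + 11) = 5 - 1*(-44) = 5 + 44 = 49)
S(v) = ½ + 6/v (S(v) = 5*(⅒) + 6/v = ½ + 6/v)
(181 + S(1))*((209 + 197)/(93 + 242) + P) = (181 + (½)*(12 + 1)/1)*((209 + 197)/(93 + 242) + 49) = (181 + (½)*1*13)*(406/335 + 49) = (181 + 13/2)*(406*(1/335) + 49) = 375*(406/335 + 49)/2 = (375/2)*(16821/335) = 1261575/134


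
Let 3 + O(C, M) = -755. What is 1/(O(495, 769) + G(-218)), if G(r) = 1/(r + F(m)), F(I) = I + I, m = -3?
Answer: -224/169793 ≈ -0.0013193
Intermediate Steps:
F(I) = 2*I
O(C, M) = -758 (O(C, M) = -3 - 755 = -758)
G(r) = 1/(-6 + r) (G(r) = 1/(r + 2*(-3)) = 1/(r - 6) = 1/(-6 + r))
1/(O(495, 769) + G(-218)) = 1/(-758 + 1/(-6 - 218)) = 1/(-758 + 1/(-224)) = 1/(-758 - 1/224) = 1/(-169793/224) = -224/169793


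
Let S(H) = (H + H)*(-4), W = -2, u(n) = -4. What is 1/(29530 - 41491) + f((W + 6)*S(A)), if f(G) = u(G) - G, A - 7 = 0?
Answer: 2631419/11961 ≈ 220.00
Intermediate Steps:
A = 7 (A = 7 + 0 = 7)
S(H) = -8*H (S(H) = (2*H)*(-4) = -8*H)
f(G) = -4 - G
1/(29530 - 41491) + f((W + 6)*S(A)) = 1/(29530 - 41491) + (-4 - (-2 + 6)*(-8*7)) = 1/(-11961) + (-4 - 4*(-56)) = -1/11961 + (-4 - 1*(-224)) = -1/11961 + (-4 + 224) = -1/11961 + 220 = 2631419/11961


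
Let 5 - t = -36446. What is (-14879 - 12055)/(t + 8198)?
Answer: -8978/14883 ≈ -0.60324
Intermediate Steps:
t = 36451 (t = 5 - 1*(-36446) = 5 + 36446 = 36451)
(-14879 - 12055)/(t + 8198) = (-14879 - 12055)/(36451 + 8198) = -26934/44649 = -26934*1/44649 = -8978/14883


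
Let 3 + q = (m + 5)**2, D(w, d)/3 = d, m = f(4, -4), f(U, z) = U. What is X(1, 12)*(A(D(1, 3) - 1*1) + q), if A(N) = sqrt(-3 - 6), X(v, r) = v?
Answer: 78 + 3*I ≈ 78.0 + 3.0*I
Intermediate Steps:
m = 4
D(w, d) = 3*d
A(N) = 3*I (A(N) = sqrt(-9) = 3*I)
q = 78 (q = -3 + (4 + 5)**2 = -3 + 9**2 = -3 + 81 = 78)
X(1, 12)*(A(D(1, 3) - 1*1) + q) = 1*(3*I + 78) = 1*(78 + 3*I) = 78 + 3*I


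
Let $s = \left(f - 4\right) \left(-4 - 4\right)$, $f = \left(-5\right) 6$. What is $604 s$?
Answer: $164288$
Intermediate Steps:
$f = -30$
$s = 272$ ($s = \left(-30 - 4\right) \left(-4 - 4\right) = \left(-34\right) \left(-8\right) = 272$)
$604 s = 604 \cdot 272 = 164288$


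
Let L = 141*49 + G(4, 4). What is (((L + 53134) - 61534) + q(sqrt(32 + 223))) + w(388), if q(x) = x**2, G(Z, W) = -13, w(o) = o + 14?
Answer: -847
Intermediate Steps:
w(o) = 14 + o
L = 6896 (L = 141*49 - 13 = 6909 - 13 = 6896)
(((L + 53134) - 61534) + q(sqrt(32 + 223))) + w(388) = (((6896 + 53134) - 61534) + (sqrt(32 + 223))**2) + (14 + 388) = ((60030 - 61534) + (sqrt(255))**2) + 402 = (-1504 + 255) + 402 = -1249 + 402 = -847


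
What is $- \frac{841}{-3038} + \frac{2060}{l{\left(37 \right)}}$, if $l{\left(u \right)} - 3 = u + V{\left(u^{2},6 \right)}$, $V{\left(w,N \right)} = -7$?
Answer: $\frac{6286033}{100254} \approx 62.701$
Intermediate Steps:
$l{\left(u \right)} = -4 + u$ ($l{\left(u \right)} = 3 + \left(u - 7\right) = 3 + \left(-7 + u\right) = -4 + u$)
$- \frac{841}{-3038} + \frac{2060}{l{\left(37 \right)}} = - \frac{841}{-3038} + \frac{2060}{-4 + 37} = \left(-841\right) \left(- \frac{1}{3038}\right) + \frac{2060}{33} = \frac{841}{3038} + 2060 \cdot \frac{1}{33} = \frac{841}{3038} + \frac{2060}{33} = \frac{6286033}{100254}$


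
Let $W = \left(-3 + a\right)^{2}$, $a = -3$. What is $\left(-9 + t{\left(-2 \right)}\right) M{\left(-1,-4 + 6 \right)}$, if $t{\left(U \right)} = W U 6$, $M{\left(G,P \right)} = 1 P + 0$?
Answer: $-882$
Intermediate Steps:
$W = 36$ ($W = \left(-3 - 3\right)^{2} = \left(-6\right)^{2} = 36$)
$M{\left(G,P \right)} = P$ ($M{\left(G,P \right)} = P + 0 = P$)
$t{\left(U \right)} = 216 U$ ($t{\left(U \right)} = 36 U 6 = 216 U$)
$\left(-9 + t{\left(-2 \right)}\right) M{\left(-1,-4 + 6 \right)} = \left(-9 + 216 \left(-2\right)\right) \left(-4 + 6\right) = \left(-9 - 432\right) 2 = \left(-441\right) 2 = -882$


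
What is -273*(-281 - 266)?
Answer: 149331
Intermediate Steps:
-273*(-281 - 266) = -273*(-547) = 149331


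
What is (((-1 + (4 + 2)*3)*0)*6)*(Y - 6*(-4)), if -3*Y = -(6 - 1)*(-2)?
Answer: 0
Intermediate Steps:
Y = -10/3 (Y = -(-1)*(6 - 1)*(-2)/3 = -(-1)*5*(-2)/3 = -(-1)*(-10)/3 = -1/3*10 = -10/3 ≈ -3.3333)
(((-1 + (4 + 2)*3)*0)*6)*(Y - 6*(-4)) = (((-1 + (4 + 2)*3)*0)*6)*(-10/3 - 6*(-4)) = (((-1 + 6*3)*0)*6)*(-10/3 + 24) = (((-1 + 18)*0)*6)*(62/3) = ((17*0)*6)*(62/3) = (0*6)*(62/3) = 0*(62/3) = 0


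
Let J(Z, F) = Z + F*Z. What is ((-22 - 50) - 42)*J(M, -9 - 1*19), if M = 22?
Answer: 67716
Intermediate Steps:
((-22 - 50) - 42)*J(M, -9 - 1*19) = ((-22 - 50) - 42)*(22*(1 + (-9 - 1*19))) = (-72 - 42)*(22*(1 + (-9 - 19))) = -2508*(1 - 28) = -2508*(-27) = -114*(-594) = 67716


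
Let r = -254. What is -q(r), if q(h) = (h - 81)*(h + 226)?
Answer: -9380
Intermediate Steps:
q(h) = (-81 + h)*(226 + h)
-q(r) = -(-18306 + (-254)² + 145*(-254)) = -(-18306 + 64516 - 36830) = -1*9380 = -9380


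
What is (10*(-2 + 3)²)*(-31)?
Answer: -310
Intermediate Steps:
(10*(-2 + 3)²)*(-31) = (10*1²)*(-31) = (10*1)*(-31) = 10*(-31) = -310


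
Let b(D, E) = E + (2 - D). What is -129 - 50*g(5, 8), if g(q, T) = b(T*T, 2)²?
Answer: -180129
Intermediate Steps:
b(D, E) = 2 + E - D
g(q, T) = (4 - T²)² (g(q, T) = (2 + 2 - T*T)² = (2 + 2 - T²)² = (4 - T²)²)
-129 - 50*g(5, 8) = -129 - 50*(4 - 1*8²)² = -129 - 50*(4 - 1*64)² = -129 - 50*(4 - 64)² = -129 - 50*(-60)² = -129 - 50*3600 = -129 - 180000 = -180129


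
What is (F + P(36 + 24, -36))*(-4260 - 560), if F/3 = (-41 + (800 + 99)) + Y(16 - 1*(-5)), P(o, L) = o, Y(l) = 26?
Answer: -13071840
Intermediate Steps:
F = 2652 (F = 3*((-41 + (800 + 99)) + 26) = 3*((-41 + 899) + 26) = 3*(858 + 26) = 3*884 = 2652)
(F + P(36 + 24, -36))*(-4260 - 560) = (2652 + (36 + 24))*(-4260 - 560) = (2652 + 60)*(-4820) = 2712*(-4820) = -13071840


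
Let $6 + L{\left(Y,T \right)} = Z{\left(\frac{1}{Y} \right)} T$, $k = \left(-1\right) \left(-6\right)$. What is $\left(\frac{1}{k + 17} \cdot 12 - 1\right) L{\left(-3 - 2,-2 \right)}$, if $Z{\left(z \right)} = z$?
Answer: $\frac{308}{115} \approx 2.6783$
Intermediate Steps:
$k = 6$
$L{\left(Y,T \right)} = -6 + \frac{T}{Y}$
$\left(\frac{1}{k + 17} \cdot 12 - 1\right) L{\left(-3 - 2,-2 \right)} = \left(\frac{1}{6 + 17} \cdot 12 - 1\right) \left(-6 - \frac{2}{-3 - 2}\right) = \left(\frac{1}{23} \cdot 12 - 1\right) \left(-6 - \frac{2}{-3 - 2}\right) = \left(\frac{1}{23} \cdot 12 - 1\right) \left(-6 - \frac{2}{-5}\right) = \left(\frac{12}{23} - 1\right) \left(-6 - - \frac{2}{5}\right) = - \frac{11 \left(-6 + \frac{2}{5}\right)}{23} = \left(- \frac{11}{23}\right) \left(- \frac{28}{5}\right) = \frac{308}{115}$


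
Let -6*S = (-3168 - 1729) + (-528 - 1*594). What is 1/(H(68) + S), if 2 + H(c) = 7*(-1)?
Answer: 6/5965 ≈ 0.0010059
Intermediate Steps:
H(c) = -9 (H(c) = -2 + 7*(-1) = -2 - 7 = -9)
S = 6019/6 (S = -((-3168 - 1729) + (-528 - 1*594))/6 = -(-4897 + (-528 - 594))/6 = -(-4897 - 1122)/6 = -⅙*(-6019) = 6019/6 ≈ 1003.2)
1/(H(68) + S) = 1/(-9 + 6019/6) = 1/(5965/6) = 6/5965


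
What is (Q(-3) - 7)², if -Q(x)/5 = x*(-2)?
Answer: 1369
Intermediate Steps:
Q(x) = 10*x (Q(x) = -5*x*(-2) = -(-10)*x = 10*x)
(Q(-3) - 7)² = (10*(-3) - 7)² = (-30 - 7)² = (-37)² = 1369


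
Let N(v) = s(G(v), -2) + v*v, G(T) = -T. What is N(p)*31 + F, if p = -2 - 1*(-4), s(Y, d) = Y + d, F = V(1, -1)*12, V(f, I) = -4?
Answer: -48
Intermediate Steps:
F = -48 (F = -4*12 = -48)
p = 2 (p = -2 + 4 = 2)
N(v) = -2 + v**2 - v (N(v) = (-v - 2) + v*v = (-2 - v) + v**2 = -2 + v**2 - v)
N(p)*31 + F = (-2 + 2**2 - 1*2)*31 - 48 = (-2 + 4 - 2)*31 - 48 = 0*31 - 48 = 0 - 48 = -48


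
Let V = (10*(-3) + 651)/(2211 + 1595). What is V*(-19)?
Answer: -11799/3806 ≈ -3.1001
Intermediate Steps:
V = 621/3806 (V = (-30 + 651)/3806 = 621*(1/3806) = 621/3806 ≈ 0.16316)
V*(-19) = (621/3806)*(-19) = -11799/3806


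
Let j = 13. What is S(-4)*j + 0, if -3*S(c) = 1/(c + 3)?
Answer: 13/3 ≈ 4.3333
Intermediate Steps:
S(c) = -1/(3*(3 + c)) (S(c) = -1/(3*(c + 3)) = -1/(3*(3 + c)))
S(-4)*j + 0 = -1/(9 + 3*(-4))*13 + 0 = -1/(9 - 12)*13 + 0 = -1/(-3)*13 + 0 = -1*(-⅓)*13 + 0 = (⅓)*13 + 0 = 13/3 + 0 = 13/3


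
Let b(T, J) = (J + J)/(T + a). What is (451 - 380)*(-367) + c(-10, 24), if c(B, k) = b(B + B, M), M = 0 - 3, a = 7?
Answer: -338735/13 ≈ -26057.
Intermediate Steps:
M = -3
b(T, J) = 2*J/(7 + T) (b(T, J) = (J + J)/(T + 7) = (2*J)/(7 + T) = 2*J/(7 + T))
c(B, k) = -6/(7 + 2*B) (c(B, k) = 2*(-3)/(7 + (B + B)) = 2*(-3)/(7 + 2*B) = -6/(7 + 2*B))
(451 - 380)*(-367) + c(-10, 24) = (451 - 380)*(-367) - 6/(7 + 2*(-10)) = 71*(-367) - 6/(7 - 20) = -26057 - 6/(-13) = -26057 - 6*(-1/13) = -26057 + 6/13 = -338735/13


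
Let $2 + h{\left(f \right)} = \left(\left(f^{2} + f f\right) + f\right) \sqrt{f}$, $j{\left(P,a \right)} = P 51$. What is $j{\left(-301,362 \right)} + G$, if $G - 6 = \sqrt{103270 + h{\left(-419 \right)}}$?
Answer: $-15345 + \sqrt{103268 + 350703 i \sqrt{419}} \approx -13437.0 + 1881.0 i$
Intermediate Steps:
$j{\left(P,a \right)} = 51 P$
$h{\left(f \right)} = -2 + \sqrt{f} \left(f + 2 f^{2}\right)$ ($h{\left(f \right)} = -2 + \left(\left(f^{2} + f f\right) + f\right) \sqrt{f} = -2 + \left(\left(f^{2} + f^{2}\right) + f\right) \sqrt{f} = -2 + \left(2 f^{2} + f\right) \sqrt{f} = -2 + \left(f + 2 f^{2}\right) \sqrt{f} = -2 + \sqrt{f} \left(f + 2 f^{2}\right)$)
$G = 6 + \sqrt{103268 + 350703 i \sqrt{419}}$ ($G = 6 + \sqrt{103270 + \left(-2 + \left(-419\right)^{\frac{3}{2}} + 2 \left(-419\right)^{\frac{5}{2}}\right)} = 6 + \sqrt{103270 - \left(2 + 419 i \sqrt{419} - 351122 i \sqrt{419}\right)} = 6 + \sqrt{103270 - \left(2 - 350703 i \sqrt{419}\right)} = 6 + \sqrt{103268 + 350703 i \sqrt{419}} \approx 1914.2 + 1881.0 i$)
$j{\left(-301,362 \right)} + G = 51 \left(-301\right) + \left(6 + \sqrt{103268 + 350703 i \sqrt{419}}\right) = -15351 + \left(6 + \sqrt{103268 + 350703 i \sqrt{419}}\right) = -15345 + \sqrt{103268 + 350703 i \sqrt{419}}$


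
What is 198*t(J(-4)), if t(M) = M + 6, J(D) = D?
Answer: 396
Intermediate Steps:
t(M) = 6 + M
198*t(J(-4)) = 198*(6 - 4) = 198*2 = 396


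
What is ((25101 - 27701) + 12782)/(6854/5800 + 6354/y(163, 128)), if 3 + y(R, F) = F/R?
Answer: -10659535800/3002298653 ≈ -3.5505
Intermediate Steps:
y(R, F) = -3 + F/R
((25101 - 27701) + 12782)/(6854/5800 + 6354/y(163, 128)) = ((25101 - 27701) + 12782)/(6854/5800 + 6354/(-3 + 128/163)) = (-2600 + 12782)/(6854*(1/5800) + 6354/(-3 + 128*(1/163))) = 10182/(3427/2900 + 6354/(-3 + 128/163)) = 10182/(3427/2900 + 6354/(-361/163)) = 10182/(3427/2900 + 6354*(-163/361)) = 10182/(3427/2900 - 1035702/361) = 10182/(-3002298653/1046900) = 10182*(-1046900/3002298653) = -10659535800/3002298653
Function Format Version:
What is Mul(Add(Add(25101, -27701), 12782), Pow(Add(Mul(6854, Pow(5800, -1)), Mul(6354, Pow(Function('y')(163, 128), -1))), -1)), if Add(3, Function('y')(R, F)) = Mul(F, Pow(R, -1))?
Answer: Rational(-10659535800, 3002298653) ≈ -3.5505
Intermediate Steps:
Function('y')(R, F) = Add(-3, Mul(F, Pow(R, -1)))
Mul(Add(Add(25101, -27701), 12782), Pow(Add(Mul(6854, Pow(5800, -1)), Mul(6354, Pow(Function('y')(163, 128), -1))), -1)) = Mul(Add(Add(25101, -27701), 12782), Pow(Add(Mul(6854, Pow(5800, -1)), Mul(6354, Pow(Add(-3, Mul(128, Pow(163, -1))), -1))), -1)) = Mul(Add(-2600, 12782), Pow(Add(Mul(6854, Rational(1, 5800)), Mul(6354, Pow(Add(-3, Mul(128, Rational(1, 163))), -1))), -1)) = Mul(10182, Pow(Add(Rational(3427, 2900), Mul(6354, Pow(Add(-3, Rational(128, 163)), -1))), -1)) = Mul(10182, Pow(Add(Rational(3427, 2900), Mul(6354, Pow(Rational(-361, 163), -1))), -1)) = Mul(10182, Pow(Add(Rational(3427, 2900), Mul(6354, Rational(-163, 361))), -1)) = Mul(10182, Pow(Add(Rational(3427, 2900), Rational(-1035702, 361)), -1)) = Mul(10182, Pow(Rational(-3002298653, 1046900), -1)) = Mul(10182, Rational(-1046900, 3002298653)) = Rational(-10659535800, 3002298653)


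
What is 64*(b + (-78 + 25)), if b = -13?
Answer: -4224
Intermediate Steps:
64*(b + (-78 + 25)) = 64*(-13 + (-78 + 25)) = 64*(-13 - 53) = 64*(-66) = -4224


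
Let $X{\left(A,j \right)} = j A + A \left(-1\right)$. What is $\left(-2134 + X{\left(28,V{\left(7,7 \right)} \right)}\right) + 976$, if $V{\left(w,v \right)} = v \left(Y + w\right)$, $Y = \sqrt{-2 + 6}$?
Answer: $578$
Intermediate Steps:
$Y = 2$ ($Y = \sqrt{4} = 2$)
$V{\left(w,v \right)} = v \left(2 + w\right)$
$X{\left(A,j \right)} = - A + A j$ ($X{\left(A,j \right)} = A j - A = - A + A j$)
$\left(-2134 + X{\left(28,V{\left(7,7 \right)} \right)}\right) + 976 = \left(-2134 + 28 \left(-1 + 7 \left(2 + 7\right)\right)\right) + 976 = \left(-2134 + 28 \left(-1 + 7 \cdot 9\right)\right) + 976 = \left(-2134 + 28 \left(-1 + 63\right)\right) + 976 = \left(-2134 + 28 \cdot 62\right) + 976 = \left(-2134 + 1736\right) + 976 = -398 + 976 = 578$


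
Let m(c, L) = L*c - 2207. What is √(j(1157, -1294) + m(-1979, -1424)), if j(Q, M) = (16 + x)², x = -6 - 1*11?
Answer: √2815890 ≈ 1678.1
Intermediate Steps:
x = -17 (x = -6 - 11 = -17)
j(Q, M) = 1 (j(Q, M) = (16 - 17)² = (-1)² = 1)
m(c, L) = -2207 + L*c
√(j(1157, -1294) + m(-1979, -1424)) = √(1 + (-2207 - 1424*(-1979))) = √(1 + (-2207 + 2818096)) = √(1 + 2815889) = √2815890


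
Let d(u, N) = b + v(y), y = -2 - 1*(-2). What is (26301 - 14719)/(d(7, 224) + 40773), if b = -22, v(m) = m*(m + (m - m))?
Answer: 11582/40751 ≈ 0.28421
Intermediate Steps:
y = 0 (y = -2 + 2 = 0)
v(m) = m² (v(m) = m*(m + 0) = m*m = m²)
d(u, N) = -22 (d(u, N) = -22 + 0² = -22 + 0 = -22)
(26301 - 14719)/(d(7, 224) + 40773) = (26301 - 14719)/(-22 + 40773) = 11582/40751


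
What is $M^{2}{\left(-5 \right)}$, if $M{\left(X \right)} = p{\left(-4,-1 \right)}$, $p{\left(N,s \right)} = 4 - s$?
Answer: $25$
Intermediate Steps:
$M{\left(X \right)} = 5$ ($M{\left(X \right)} = 4 - -1 = 4 + 1 = 5$)
$M^{2}{\left(-5 \right)} = 5^{2} = 25$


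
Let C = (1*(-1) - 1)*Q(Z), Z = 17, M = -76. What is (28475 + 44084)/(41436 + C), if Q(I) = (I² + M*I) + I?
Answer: 72559/43408 ≈ 1.6716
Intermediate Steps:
Q(I) = I² - 75*I (Q(I) = (I² - 76*I) + I = I² - 75*I)
C = 1972 (C = (1*(-1) - 1)*(17*(-75 + 17)) = (-1 - 1)*(17*(-58)) = -2*(-986) = 1972)
(28475 + 44084)/(41436 + C) = (28475 + 44084)/(41436 + 1972) = 72559/43408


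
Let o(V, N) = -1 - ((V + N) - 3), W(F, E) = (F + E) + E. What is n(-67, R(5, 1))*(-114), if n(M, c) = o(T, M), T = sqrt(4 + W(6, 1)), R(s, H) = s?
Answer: -7866 + 228*sqrt(3) ≈ -7471.1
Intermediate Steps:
W(F, E) = F + 2*E (W(F, E) = (E + F) + E = F + 2*E)
T = 2*sqrt(3) (T = sqrt(4 + (6 + 2*1)) = sqrt(4 + (6 + 2)) = sqrt(4 + 8) = sqrt(12) = 2*sqrt(3) ≈ 3.4641)
o(V, N) = 2 - N - V (o(V, N) = -1 - ((N + V) - 3) = -1 - (-3 + N + V) = -1 + (3 - N - V) = 2 - N - V)
n(M, c) = 2 - M - 2*sqrt(3)
n(-67, R(5, 1))*(-114) = (2 - 1*(-67) - 2*sqrt(3))*(-114) = (2 + 67 - 2*sqrt(3))*(-114) = (69 - 2*sqrt(3))*(-114) = -7866 + 228*sqrt(3)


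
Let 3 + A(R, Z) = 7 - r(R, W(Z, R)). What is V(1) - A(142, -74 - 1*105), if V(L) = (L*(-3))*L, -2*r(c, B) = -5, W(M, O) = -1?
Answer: -9/2 ≈ -4.5000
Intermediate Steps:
r(c, B) = 5/2 (r(c, B) = -1/2*(-5) = 5/2)
A(R, Z) = 3/2 (A(R, Z) = -3 + (7 - 1*5/2) = -3 + (7 - 5/2) = -3 + 9/2 = 3/2)
V(L) = -3*L**2 (V(L) = (-3*L)*L = -3*L**2)
V(1) - A(142, -74 - 1*105) = -3*1**2 - 1*3/2 = -3*1 - 3/2 = -3 - 3/2 = -9/2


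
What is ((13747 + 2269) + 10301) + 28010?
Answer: 54327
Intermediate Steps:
((13747 + 2269) + 10301) + 28010 = (16016 + 10301) + 28010 = 26317 + 28010 = 54327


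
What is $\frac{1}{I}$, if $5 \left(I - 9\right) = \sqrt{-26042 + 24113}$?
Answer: $\frac{75}{1318} - \frac{5 i \sqrt{1929}}{3954} \approx 0.056904 - 0.055539 i$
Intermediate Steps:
$I = 9 + \frac{i \sqrt{1929}}{5}$ ($I = 9 + \frac{\sqrt{-26042 + 24113}}{5} = 9 + \frac{\sqrt{-1929}}{5} = 9 + \frac{i \sqrt{1929}}{5} \approx 9.0 + 8.7841 i$)
$\frac{1}{I} = \frac{1}{9 + \frac{i \sqrt{1929}}{5}}$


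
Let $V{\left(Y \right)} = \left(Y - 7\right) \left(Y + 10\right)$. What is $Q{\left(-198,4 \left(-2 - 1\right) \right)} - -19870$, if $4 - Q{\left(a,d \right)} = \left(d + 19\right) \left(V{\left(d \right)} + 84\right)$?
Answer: $19020$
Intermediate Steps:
$V{\left(Y \right)} = \left(-7 + Y\right) \left(10 + Y\right)$
$Q{\left(a,d \right)} = 4 - \left(19 + d\right) \left(14 + d^{2} + 3 d\right)$ ($Q{\left(a,d \right)} = 4 - \left(d + 19\right) \left(\left(-70 + d^{2} + 3 d\right) + 84\right) = 4 - \left(19 + d\right) \left(14 + d^{2} + 3 d\right)$)
$Q{\left(-198,4 \left(-2 - 1\right) \right)} - -19870 = \left(-262 - \left(4 \left(-2 - 1\right)\right)^{3} - 71 \cdot 4 \left(-2 - 1\right) - 22 \left(4 \left(-2 - 1\right)\right)^{2}\right) - -19870 = \left(-262 - \left(4 \left(-3\right)\right)^{3} - 71 \cdot 4 \left(-3\right) - 22 \left(4 \left(-3\right)\right)^{2}\right) + 19870 = \left(-262 - \left(-12\right)^{3} - -852 - 22 \left(-12\right)^{2}\right) + 19870 = \left(-262 - -1728 + 852 - 3168\right) + 19870 = \left(-262 + 1728 + 852 - 3168\right) + 19870 = -850 + 19870 = 19020$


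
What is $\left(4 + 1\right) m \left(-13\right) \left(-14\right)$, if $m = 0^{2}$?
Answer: $0$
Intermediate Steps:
$m = 0$
$\left(4 + 1\right) m \left(-13\right) \left(-14\right) = \left(4 + 1\right) 0 \left(-13\right) \left(-14\right) = 5 \cdot 0 \left(-13\right) \left(-14\right) = 0 \left(-13\right) \left(-14\right) = 0 \left(-14\right) = 0$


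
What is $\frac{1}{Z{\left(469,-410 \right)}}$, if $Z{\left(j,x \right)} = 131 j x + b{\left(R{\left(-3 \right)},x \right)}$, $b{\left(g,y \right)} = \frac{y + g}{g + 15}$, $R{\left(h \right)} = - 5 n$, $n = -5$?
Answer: $- \frac{8}{201519997} \approx -3.9698 \cdot 10^{-8}$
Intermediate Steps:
$R{\left(h \right)} = 25$ ($R{\left(h \right)} = \left(-5\right) \left(-5\right) = 25$)
$b{\left(g,y \right)} = \frac{g + y}{15 + g}$
$Z{\left(j,x \right)} = \frac{5}{8} + \frac{x}{40} + 131 j x$ ($Z{\left(j,x \right)} = 131 j x + \frac{25 + x}{15 + 25} = 131 j x + \frac{25 + x}{40} = 131 j x + \left(\frac{5}{8} + \frac{x}{40}\right) = \frac{5}{8} + \frac{x}{40} + 131 j x$)
$\frac{1}{Z{\left(469,-410 \right)}} = \frac{1}{\frac{5}{8} + \frac{1}{40} \left(-410\right) + 131 \cdot 469 \left(-410\right)} = \frac{1}{\frac{5}{8} - \frac{41}{4} - 25189990} = \frac{1}{- \frac{201519997}{8}} = - \frac{8}{201519997}$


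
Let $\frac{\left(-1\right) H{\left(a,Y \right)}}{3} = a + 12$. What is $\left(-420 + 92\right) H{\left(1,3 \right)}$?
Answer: $12792$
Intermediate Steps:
$H{\left(a,Y \right)} = -36 - 3 a$ ($H{\left(a,Y \right)} = - 3 \left(a + 12\right) = - 3 \left(12 + a\right) = -36 - 3 a$)
$\left(-420 + 92\right) H{\left(1,3 \right)} = \left(-420 + 92\right) \left(-36 - 3\right) = - 328 \left(-36 - 3\right) = \left(-328\right) \left(-39\right) = 12792$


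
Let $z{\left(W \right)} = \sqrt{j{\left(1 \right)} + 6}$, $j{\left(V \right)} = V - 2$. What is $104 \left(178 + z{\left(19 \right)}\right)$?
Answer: $18512 + 104 \sqrt{5} \approx 18745.0$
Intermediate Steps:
$j{\left(V \right)} = -2 + V$
$z{\left(W \right)} = \sqrt{5}$ ($z{\left(W \right)} = \sqrt{\left(-2 + 1\right) + 6} = \sqrt{-1 + 6} = \sqrt{5}$)
$104 \left(178 + z{\left(19 \right)}\right) = 104 \left(178 + \sqrt{5}\right) = 18512 + 104 \sqrt{5}$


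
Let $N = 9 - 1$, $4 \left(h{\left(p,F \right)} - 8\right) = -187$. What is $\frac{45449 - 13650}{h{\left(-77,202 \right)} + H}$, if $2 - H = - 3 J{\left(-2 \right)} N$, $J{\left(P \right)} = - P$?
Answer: $\frac{127196}{45} \approx 2826.6$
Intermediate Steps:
$h{\left(p,F \right)} = - \frac{155}{4}$ ($h{\left(p,F \right)} = 8 + \frac{1}{4} \left(-187\right) = 8 - \frac{187}{4} = - \frac{155}{4}$)
$N = 8$
$H = 50$ ($H = 2 - - 3 \left(\left(-1\right) \left(-2\right)\right) 8 = 2 - \left(-3\right) 2 \cdot 8 = 2 - \left(-6\right) 8 = 2 - -48 = 2 + 48 = 50$)
$\frac{45449 - 13650}{h{\left(-77,202 \right)} + H} = \frac{45449 - 13650}{- \frac{155}{4} + 50} = \frac{31799}{\frac{45}{4}} = 31799 \cdot \frac{4}{45} = \frac{127196}{45}$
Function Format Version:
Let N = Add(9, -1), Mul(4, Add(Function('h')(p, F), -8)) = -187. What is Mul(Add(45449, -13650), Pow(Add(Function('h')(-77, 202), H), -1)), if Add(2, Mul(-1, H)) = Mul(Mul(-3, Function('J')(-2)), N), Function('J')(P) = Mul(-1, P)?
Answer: Rational(127196, 45) ≈ 2826.6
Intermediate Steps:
Function('h')(p, F) = Rational(-155, 4) (Function('h')(p, F) = Add(8, Mul(Rational(1, 4), -187)) = Add(8, Rational(-187, 4)) = Rational(-155, 4))
N = 8
H = 50 (H = Add(2, Mul(-1, Mul(Mul(-3, Mul(-1, -2)), 8))) = Add(2, Mul(-1, Mul(Mul(-3, 2), 8))) = Add(2, Mul(-1, Mul(-6, 8))) = Add(2, Mul(-1, -48)) = Add(2, 48) = 50)
Mul(Add(45449, -13650), Pow(Add(Function('h')(-77, 202), H), -1)) = Mul(Add(45449, -13650), Pow(Add(Rational(-155, 4), 50), -1)) = Mul(31799, Pow(Rational(45, 4), -1)) = Mul(31799, Rational(4, 45)) = Rational(127196, 45)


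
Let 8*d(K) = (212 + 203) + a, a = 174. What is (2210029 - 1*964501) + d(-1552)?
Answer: 9964813/8 ≈ 1.2456e+6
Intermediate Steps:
d(K) = 589/8 (d(K) = ((212 + 203) + 174)/8 = (415 + 174)/8 = (⅛)*589 = 589/8)
(2210029 - 1*964501) + d(-1552) = (2210029 - 1*964501) + 589/8 = (2210029 - 964501) + 589/8 = 1245528 + 589/8 = 9964813/8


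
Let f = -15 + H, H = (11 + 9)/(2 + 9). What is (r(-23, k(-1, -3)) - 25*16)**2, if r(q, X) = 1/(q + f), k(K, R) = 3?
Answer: 25348142521/158404 ≈ 1.6002e+5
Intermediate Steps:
H = 20/11 ≈ 1.8182
f = -145/11 (f = -15 + 20/11 = -145/11 ≈ -13.182)
r(q, X) = 1/(-145/11 + q) (r(q, X) = 1/(q - 145/11) = 1/(-145/11 + q))
(r(-23, k(-1, -3)) - 25*16)**2 = (11/(-145 + 11*(-23)) - 25*16)**2 = (11/(-145 - 253) - 400)**2 = (11/(-398) - 400)**2 = (11*(-1/398) - 400)**2 = (-11/398 - 400)**2 = (-159211/398)**2 = 25348142521/158404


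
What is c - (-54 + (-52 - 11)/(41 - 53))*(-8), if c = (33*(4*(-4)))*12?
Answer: -6726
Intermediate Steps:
c = -6336 (c = (33*(-16))*12 = -528*12 = -6336)
c - (-54 + (-52 - 11)/(41 - 53))*(-8) = -6336 - (-54 + (-52 - 11)/(41 - 53))*(-8) = -6336 - (-54 - 63/(-12))*(-8) = -6336 - (-54 - 63*(-1/12))*(-8) = -6336 - (-54 + 21/4)*(-8) = -6336 - (-195)*(-8)/4 = -6336 - 1*390 = -6336 - 390 = -6726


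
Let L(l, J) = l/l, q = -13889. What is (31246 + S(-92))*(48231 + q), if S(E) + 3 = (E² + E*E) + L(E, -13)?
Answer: 1654322824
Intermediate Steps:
L(l, J) = 1
S(E) = -2 + 2*E² (S(E) = -3 + ((E² + E*E) + 1) = -3 + ((E² + E²) + 1) = -3 + (2*E² + 1) = -3 + (1 + 2*E²) = -2 + 2*E²)
(31246 + S(-92))*(48231 + q) = (31246 + (-2 + 2*(-92)²))*(48231 - 13889) = (31246 + (-2 + 2*8464))*34342 = (31246 + (-2 + 16928))*34342 = (31246 + 16926)*34342 = 48172*34342 = 1654322824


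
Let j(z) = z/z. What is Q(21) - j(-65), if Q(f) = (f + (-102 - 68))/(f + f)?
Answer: -191/42 ≈ -4.5476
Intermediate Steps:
Q(f) = (-170 + f)/(2*f) (Q(f) = (f - 170)/((2*f)) = (-170 + f)*(1/(2*f)) = (-170 + f)/(2*f))
j(z) = 1
Q(21) - j(-65) = (½)*(-170 + 21)/21 - 1*1 = (½)*(1/21)*(-149) - 1 = -149/42 - 1 = -191/42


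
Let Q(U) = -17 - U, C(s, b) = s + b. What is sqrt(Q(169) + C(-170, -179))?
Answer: I*sqrt(535) ≈ 23.13*I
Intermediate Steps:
C(s, b) = b + s
sqrt(Q(169) + C(-170, -179)) = sqrt((-17 - 1*169) + (-179 - 170)) = sqrt((-17 - 169) - 349) = sqrt(-186 - 349) = sqrt(-535) = I*sqrt(535)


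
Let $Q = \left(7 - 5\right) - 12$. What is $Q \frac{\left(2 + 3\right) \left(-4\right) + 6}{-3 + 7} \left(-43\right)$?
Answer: $-1505$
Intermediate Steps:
$Q = -10$ ($Q = 2 - 12 = -10$)
$Q \frac{\left(2 + 3\right) \left(-4\right) + 6}{-3 + 7} \left(-43\right) = - 10 \frac{\left(2 + 3\right) \left(-4\right) + 6}{-3 + 7} \left(-43\right) = - 10 \frac{5 \left(-4\right) + 6}{4} \left(-43\right) = - 10 \left(-20 + 6\right) \frac{1}{4} \left(-43\right) = - 10 \left(\left(-14\right) \frac{1}{4}\right) \left(-43\right) = \left(-10\right) \left(- \frac{7}{2}\right) \left(-43\right) = 35 \left(-43\right) = -1505$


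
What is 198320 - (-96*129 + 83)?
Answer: 210621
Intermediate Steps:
198320 - (-96*129 + 83) = 198320 - (-12384 + 83) = 198320 - 1*(-12301) = 198320 + 12301 = 210621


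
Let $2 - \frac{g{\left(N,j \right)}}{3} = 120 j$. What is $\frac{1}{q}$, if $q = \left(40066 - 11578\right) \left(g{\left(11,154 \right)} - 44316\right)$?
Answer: $- \frac{1}{2841678000} \approx -3.519 \cdot 10^{-10}$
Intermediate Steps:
$g{\left(N,j \right)} = 6 - 360 j$ ($g{\left(N,j \right)} = 6 - 3 \cdot 120 j = 6 - 360 j$)
$q = -2841678000$ ($q = \left(40066 - 11578\right) \left(\left(6 - 55440\right) - 44316\right) = 28488 \left(\left(6 - 55440\right) - 44316\right) = 28488 \left(-55434 - 44316\right) = 28488 \left(-99750\right) = -2841678000$)
$\frac{1}{q} = \frac{1}{-2841678000} = - \frac{1}{2841678000}$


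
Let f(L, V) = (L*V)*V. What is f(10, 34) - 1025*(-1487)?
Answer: 1535735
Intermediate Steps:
f(L, V) = L*V²
f(10, 34) - 1025*(-1487) = 10*34² - 1025*(-1487) = 10*1156 + 1524175 = 11560 + 1524175 = 1535735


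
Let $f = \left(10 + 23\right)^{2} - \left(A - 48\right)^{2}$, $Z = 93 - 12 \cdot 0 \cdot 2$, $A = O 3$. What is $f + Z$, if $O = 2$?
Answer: $-582$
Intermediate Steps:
$A = 6$ ($A = 2 \cdot 3 = 6$)
$Z = 93$ ($Z = 93 - 0 = 93 + 0 = 93$)
$f = -675$ ($f = \left(10 + 23\right)^{2} - \left(6 - 48\right)^{2} = 33^{2} - \left(-42\right)^{2} = 1089 - 1764 = -675$)
$f + Z = -675 + 93 = -582$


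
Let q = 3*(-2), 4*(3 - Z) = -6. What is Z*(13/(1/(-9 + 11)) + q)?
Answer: 90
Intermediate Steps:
Z = 9/2 (Z = 3 - 1/4*(-6) = 3 + 3/2 = 9/2 ≈ 4.5000)
q = -6
Z*(13/(1/(-9 + 11)) + q) = 9*(13/(1/(-9 + 11)) - 6)/2 = 9*(13/(1/2) - 6)/2 = 9*(13*2 - 6)/2 = 9*(26 - 6)/2 = (9/2)*20 = 90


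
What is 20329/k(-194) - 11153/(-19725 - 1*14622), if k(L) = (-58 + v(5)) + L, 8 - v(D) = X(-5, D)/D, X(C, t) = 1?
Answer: -1159194334/13979229 ≈ -82.923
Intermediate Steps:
v(D) = 8 - 1/D
k(L) = -251/5 + L (k(L) = (-58 + (8 - 1/5)) + L = (-58 + (8 - 1*⅕)) + L = (-58 + (8 - ⅕)) + L = (-58 + 39/5) + L = -251/5 + L)
20329/k(-194) - 11153/(-19725 - 1*14622) = 20329/(-251/5 - 194) - 11153/(-19725 - 1*14622) = 20329/(-1221/5) - 11153/(-19725 - 14622) = 20329*(-5/1221) - 11153/(-34347) = -101645/1221 - 11153*(-1/34347) = -101645/1221 + 11153/34347 = -1159194334/13979229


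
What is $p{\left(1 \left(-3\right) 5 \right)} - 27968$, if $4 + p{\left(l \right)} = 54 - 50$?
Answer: $-27968$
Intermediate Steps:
$p{\left(l \right)} = 0$ ($p{\left(l \right)} = -4 + \left(54 - 50\right) = -4 + 4 = 0$)
$p{\left(1 \left(-3\right) 5 \right)} - 27968 = 0 - 27968 = -27968$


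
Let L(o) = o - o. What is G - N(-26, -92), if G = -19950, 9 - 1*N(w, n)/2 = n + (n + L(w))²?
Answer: -3224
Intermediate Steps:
L(o) = 0
N(w, n) = 18 - 2*n - 2*n² (N(w, n) = 18 - 2*(n + (n + 0)²) = 18 - 2*(n + n²) = 18 + (-2*n - 2*n²) = 18 - 2*n - 2*n²)
G - N(-26, -92) = -19950 - (18 - 2*(-92) - 2*(-92)²) = -19950 - (18 + 184 - 2*8464) = -19950 - (18 + 184 - 16928) = -19950 - 1*(-16726) = -19950 + 16726 = -3224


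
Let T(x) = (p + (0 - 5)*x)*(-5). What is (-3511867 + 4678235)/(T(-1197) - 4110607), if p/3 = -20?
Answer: -145796/517529 ≈ -0.28172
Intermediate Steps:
p = -60 (p = 3*(-20) = -60)
T(x) = 300 + 25*x (T(x) = (-60 + (0 - 5)*x)*(-5) = (-60 - 5*x)*(-5) = 300 + 25*x)
(-3511867 + 4678235)/(T(-1197) - 4110607) = (-3511867 + 4678235)/((300 + 25*(-1197)) - 4110607) = 1166368/((300 - 29925) - 4110607) = 1166368/(-29625 - 4110607) = 1166368/(-4140232) = 1166368*(-1/4140232) = -145796/517529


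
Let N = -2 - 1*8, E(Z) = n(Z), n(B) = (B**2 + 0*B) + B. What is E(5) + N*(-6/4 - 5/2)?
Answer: 70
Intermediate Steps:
n(B) = B + B**2 (n(B) = (B**2 + 0) + B = B**2 + B = B + B**2)
E(Z) = Z*(1 + Z)
N = -10 (N = -2 - 8 = -10)
E(5) + N*(-6/4 - 5/2) = 5*(1 + 5) - 10*(-6/4 - 5/2) = 5*6 - 10*(-6*1/4 - 5*1/2) = 30 - 10*(-3/2 - 5/2) = 30 - 10*(-4) = 30 + 40 = 70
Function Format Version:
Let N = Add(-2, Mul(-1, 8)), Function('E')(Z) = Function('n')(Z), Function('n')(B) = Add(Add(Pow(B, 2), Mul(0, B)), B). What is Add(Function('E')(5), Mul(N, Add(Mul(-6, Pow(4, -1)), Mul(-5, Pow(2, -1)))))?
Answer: 70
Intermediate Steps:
Function('n')(B) = Add(B, Pow(B, 2)) (Function('n')(B) = Add(Add(Pow(B, 2), 0), B) = Add(Pow(B, 2), B) = Add(B, Pow(B, 2)))
Function('E')(Z) = Mul(Z, Add(1, Z))
N = -10 (N = Add(-2, -8) = -10)
Add(Function('E')(5), Mul(N, Add(Mul(-6, Pow(4, -1)), Mul(-5, Pow(2, -1))))) = Add(Mul(5, Add(1, 5)), Mul(-10, Add(Mul(-6, Pow(4, -1)), Mul(-5, Pow(2, -1))))) = Add(Mul(5, 6), Mul(-10, Add(Mul(-6, Rational(1, 4)), Mul(-5, Rational(1, 2))))) = Add(30, Mul(-10, Add(Rational(-3, 2), Rational(-5, 2)))) = Add(30, Mul(-10, -4)) = Add(30, 40) = 70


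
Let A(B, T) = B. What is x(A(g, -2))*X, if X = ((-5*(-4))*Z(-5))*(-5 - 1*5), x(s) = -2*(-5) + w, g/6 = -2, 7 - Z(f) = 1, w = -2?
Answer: -9600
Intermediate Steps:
Z(f) = 6 (Z(f) = 7 - 1*1 = 7 - 1 = 6)
g = -12 (g = 6*(-2) = -12)
x(s) = 8 (x(s) = -2*(-5) - 2 = 10 - 2 = 8)
X = -1200 (X = (-5*(-4)*6)*(-5 - 1*5) = (20*6)*(-5 - 5) = 120*(-10) = -1200)
x(A(g, -2))*X = 8*(-1200) = -9600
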